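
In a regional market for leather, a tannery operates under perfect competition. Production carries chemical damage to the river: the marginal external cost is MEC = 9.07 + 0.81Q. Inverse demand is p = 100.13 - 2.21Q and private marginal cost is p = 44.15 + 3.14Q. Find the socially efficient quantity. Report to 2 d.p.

Q* = 7.62

Social marginal cost = private MC + MEC = 53.22 + 3.95Q.
Set SMC = demand: 53.22 + 3.95Q = 100.13 - 2.21Q → Q* = 7.6153.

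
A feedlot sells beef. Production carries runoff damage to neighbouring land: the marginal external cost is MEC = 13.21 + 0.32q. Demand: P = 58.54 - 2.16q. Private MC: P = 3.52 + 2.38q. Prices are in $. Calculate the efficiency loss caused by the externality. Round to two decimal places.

DWL = $30.04

Market equilibrium (private): 3.52 + 2.38q = 58.54 - 2.16q → q_m = 12.1189.
Social marginal cost = private MC + MEC = 16.73 + 2.70q.
Set SMC = demand: 16.73 + 2.70q = 58.54 - 2.16q → q* = 8.6029.
The loss is the area between SMC and demand from q* to q_m; with linear curves that's a triangle of height MEC(q_m).
DWL = ½ × 3.5160 × 17.0881 = 30.0409.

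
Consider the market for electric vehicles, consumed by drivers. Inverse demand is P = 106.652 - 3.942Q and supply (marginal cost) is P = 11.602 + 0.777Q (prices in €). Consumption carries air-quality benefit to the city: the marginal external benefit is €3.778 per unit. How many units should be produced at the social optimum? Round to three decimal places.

Social marginal benefit = demand + MEB = 110.430 - 3.942Q.
Set SMB = MC: 110.430 - 3.942Q = 11.602 + 0.777Q → Q* = 20.9426.

Q* = 20.943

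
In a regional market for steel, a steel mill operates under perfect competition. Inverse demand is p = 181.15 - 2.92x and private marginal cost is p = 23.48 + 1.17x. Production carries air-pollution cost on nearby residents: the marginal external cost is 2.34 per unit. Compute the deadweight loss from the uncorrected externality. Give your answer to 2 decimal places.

DWL = 0.67

Market equilibrium (private): 23.48 + 1.17x = 181.15 - 2.92x → x_m = 38.5501.
Social marginal cost = private MC + MEC = 25.82 + 1.17x.
Set SMC = demand: 25.82 + 1.17x = 181.15 - 2.92x → x* = 37.9780.
The welfare-loss triangle has base |x_m − x*| and height MEC(x_m) (the vertical gap between SMC and demand is zero at x* and MEC at x_m).
DWL = ½ × 0.5721 × 2.3400 = 0.6694.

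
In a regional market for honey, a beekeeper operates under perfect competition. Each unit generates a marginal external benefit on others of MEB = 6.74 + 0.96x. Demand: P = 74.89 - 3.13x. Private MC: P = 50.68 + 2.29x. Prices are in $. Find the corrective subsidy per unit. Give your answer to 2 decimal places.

subsidy = $13.40 per unit

Social marginal cost = private MC − MEB = 43.94 + 1.33x.
Set SMC = demand: 43.94 + 1.33x = 74.89 - 3.13x → x* = 6.9395.
The Pigouvian subsidy equals MEB at x*: 6.74 + 0.96×6.9395 = 13.4019.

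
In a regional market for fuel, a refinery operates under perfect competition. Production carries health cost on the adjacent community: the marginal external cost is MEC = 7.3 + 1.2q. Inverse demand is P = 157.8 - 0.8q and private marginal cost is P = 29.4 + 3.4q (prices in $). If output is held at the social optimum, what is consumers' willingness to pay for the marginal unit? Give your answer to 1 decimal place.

Social marginal cost = private MC + MEC = 36.7 + 4.6q.
Set SMC = demand: 36.7 + 4.6q = 157.8 - 0.8q → q* = 22.4259.
Consumer price on the demand curve at q*: 157.8 − 0.8×22.4259 = 139.8593.

P = $139.9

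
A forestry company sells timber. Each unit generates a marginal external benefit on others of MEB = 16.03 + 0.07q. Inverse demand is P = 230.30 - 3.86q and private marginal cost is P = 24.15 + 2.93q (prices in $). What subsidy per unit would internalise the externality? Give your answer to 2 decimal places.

Social marginal cost = private MC − MEB = 8.12 + 2.86q.
Set SMC = demand: 8.12 + 2.86q = 230.30 - 3.86q → q* = 33.0625.
The Pigouvian subsidy equals MEB at q*: 16.03 + 0.07×33.0625 = 18.3444.

subsidy = $18.34 per unit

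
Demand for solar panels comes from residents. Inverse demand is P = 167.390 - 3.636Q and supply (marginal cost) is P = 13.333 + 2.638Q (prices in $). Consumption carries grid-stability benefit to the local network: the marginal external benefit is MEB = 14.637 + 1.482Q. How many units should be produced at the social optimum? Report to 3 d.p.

Q* = 35.203

Social marginal benefit = demand + MEB = 182.027 - 2.154Q.
Set SMB = MC: 182.027 - 2.154Q = 13.333 + 2.638Q → Q* = 35.2033.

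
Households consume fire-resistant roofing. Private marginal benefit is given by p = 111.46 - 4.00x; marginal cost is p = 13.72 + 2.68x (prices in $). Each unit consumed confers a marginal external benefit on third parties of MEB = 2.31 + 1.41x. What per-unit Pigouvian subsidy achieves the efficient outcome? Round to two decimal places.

subsidy = $29.08 per unit

Social marginal benefit = demand + MEB = 113.77 - 2.59x.
Set SMB = MC: 113.77 - 2.59x = 13.72 + 2.68x → x* = 18.9848.
The Pigouvian subsidy equals MEB at x*: 2.31 + 1.41×18.9848 = 29.0786.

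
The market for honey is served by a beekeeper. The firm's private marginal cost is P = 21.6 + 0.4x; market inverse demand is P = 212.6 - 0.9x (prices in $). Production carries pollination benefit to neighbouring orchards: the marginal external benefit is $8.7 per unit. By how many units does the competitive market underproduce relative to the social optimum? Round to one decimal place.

6.7 units

Market equilibrium (private): 21.6 + 0.4x = 212.6 - 0.9x → x_m = 146.9231.
Social marginal cost = private MC − MEB = 12.9 + 0.4x.
Set SMC = demand: 12.9 + 0.4x = 212.6 - 0.9x → x* = 153.6154.
Gap = |146.9231 − 153.6154| = 6.6923.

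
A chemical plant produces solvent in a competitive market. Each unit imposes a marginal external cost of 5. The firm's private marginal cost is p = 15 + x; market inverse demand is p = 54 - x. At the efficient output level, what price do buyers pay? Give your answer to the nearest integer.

P = 37

Social marginal cost = private MC + MEC = 20 + x.
Set SMC = demand: 20 + x = 54 - x → x* = 17.0000.
Consumer price on the demand curve at x*: 54 − 1×17.0000 = 37.0000.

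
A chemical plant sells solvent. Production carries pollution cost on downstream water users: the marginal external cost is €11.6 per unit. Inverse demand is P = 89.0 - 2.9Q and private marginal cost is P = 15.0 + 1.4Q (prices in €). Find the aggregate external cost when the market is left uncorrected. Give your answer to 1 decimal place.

Market equilibrium (private): 15.0 + 1.4Q = 89.0 - 2.9Q → Q_m = 17.2093.
Total external cost = MEC × Q_m = 11.6 × 17.2093 = 199.6279.

€199.6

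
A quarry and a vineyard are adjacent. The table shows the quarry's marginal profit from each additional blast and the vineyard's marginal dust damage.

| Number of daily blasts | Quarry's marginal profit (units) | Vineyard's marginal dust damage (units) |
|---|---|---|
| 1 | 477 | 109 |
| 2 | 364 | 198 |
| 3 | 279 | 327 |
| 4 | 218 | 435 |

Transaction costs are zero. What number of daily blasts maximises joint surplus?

Bargaining reaches the level where marginal profit last exceeds marginal dust damage.
That holds through level 2 (364 ≥ 198) but not at 3 (279 < 327).

2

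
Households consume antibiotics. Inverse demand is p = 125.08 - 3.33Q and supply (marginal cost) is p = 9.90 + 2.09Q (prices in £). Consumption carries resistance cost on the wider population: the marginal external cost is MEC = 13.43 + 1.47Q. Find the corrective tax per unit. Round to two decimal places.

tax = £35.14 per unit

Social marginal benefit = demand − MEC = 111.65 - 4.80Q.
Set SMB = MC: 111.65 - 4.80Q = 9.90 + 2.09Q → Q* = 14.7678.
The Pigouvian tax equals MEC at Q*: 13.43 + 1.47×14.7678 = 35.1387.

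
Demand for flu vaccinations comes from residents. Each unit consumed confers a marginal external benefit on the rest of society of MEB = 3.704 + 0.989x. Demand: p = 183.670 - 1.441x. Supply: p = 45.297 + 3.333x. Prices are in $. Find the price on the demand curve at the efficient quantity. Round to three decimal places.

Social marginal benefit = demand + MEB = 187.374 - 0.452x.
Set SMB = MC: 187.374 - 0.452x = 45.297 + 3.333x → x* = 37.5369.
Consumer price on the demand curve at x*: 183.670 − 1.441×37.5369 = 129.5793.

P = $129.579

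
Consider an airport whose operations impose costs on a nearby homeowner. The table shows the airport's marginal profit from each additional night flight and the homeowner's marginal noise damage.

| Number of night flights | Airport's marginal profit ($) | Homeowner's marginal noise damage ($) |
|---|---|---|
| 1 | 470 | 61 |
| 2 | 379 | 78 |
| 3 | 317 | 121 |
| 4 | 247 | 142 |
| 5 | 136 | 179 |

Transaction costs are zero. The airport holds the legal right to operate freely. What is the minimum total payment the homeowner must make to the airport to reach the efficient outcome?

$136

Left alone the airport would choose level 5 (marginal profit stays positive).
Efficient level: k* = 4 (marginal profit ≥ marginal noise damage through 4).
The homeowner must at least cover the airport's forgone profit from cutting 5→4: 136 = 136.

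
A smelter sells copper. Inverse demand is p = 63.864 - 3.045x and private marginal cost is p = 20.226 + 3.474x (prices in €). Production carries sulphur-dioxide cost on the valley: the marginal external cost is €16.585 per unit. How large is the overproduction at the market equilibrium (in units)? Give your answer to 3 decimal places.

Market equilibrium (private): 20.226 + 3.474x = 63.864 - 3.045x → x_m = 6.6940.
Social marginal cost = private MC + MEC = 36.811 + 3.474x.
Set SMC = demand: 36.811 + 3.474x = 63.864 - 3.045x → x* = 4.1499.
Gap = |6.6940 − 4.1499| = 2.5441.

2.544 units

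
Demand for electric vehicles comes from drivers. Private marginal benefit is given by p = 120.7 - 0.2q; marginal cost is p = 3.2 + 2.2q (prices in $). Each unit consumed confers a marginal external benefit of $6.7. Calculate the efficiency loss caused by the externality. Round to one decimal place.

Market equilibrium (private): 3.2 + 2.2q = 120.7 - 0.2q → q_m = 48.9583.
Social marginal benefit = demand + MEB = 127.4 - 0.2q.
Set SMB = MC: 127.4 - 0.2q = 3.2 + 2.2q → q* = 51.7500.
The loss is the area between SMB and MC from q* to q_m; with linear curves that's a triangle of height MEB(q_m).
DWL = ½ × 2.7917 × 6.7000 = 9.3522.

DWL = $9.4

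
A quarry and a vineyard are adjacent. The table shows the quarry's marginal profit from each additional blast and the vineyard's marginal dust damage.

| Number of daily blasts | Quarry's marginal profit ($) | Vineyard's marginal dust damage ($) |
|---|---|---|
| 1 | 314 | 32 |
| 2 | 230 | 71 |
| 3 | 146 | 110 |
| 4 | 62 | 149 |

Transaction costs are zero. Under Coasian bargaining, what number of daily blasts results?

3

Bargaining reaches the level where marginal profit last exceeds marginal dust damage.
That holds through level 3 (146 ≥ 110) but not at 4 (62 < 149).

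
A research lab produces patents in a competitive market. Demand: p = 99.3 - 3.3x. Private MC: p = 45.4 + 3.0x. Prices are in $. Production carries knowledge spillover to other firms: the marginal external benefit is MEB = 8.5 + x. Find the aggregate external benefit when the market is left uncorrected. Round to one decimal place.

Market equilibrium (private): 45.4 + 3.0x = 99.3 - 3.3x → x_m = 8.5556.
Total external benefit = ∫₀^{x_m} (8.5 + 1.0x) dx = 8.5×8.5556 + ½×1.0×8.5556² = 109.3217.

$109.3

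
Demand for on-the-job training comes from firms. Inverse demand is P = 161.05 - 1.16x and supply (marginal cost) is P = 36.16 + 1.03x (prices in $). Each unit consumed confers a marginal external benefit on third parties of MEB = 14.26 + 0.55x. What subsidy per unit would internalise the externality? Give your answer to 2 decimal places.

subsidy = $60.93 per unit

Social marginal benefit = demand + MEB = 175.31 - 0.61x.
Set SMB = MC: 175.31 - 0.61x = 36.16 + 1.03x → x* = 84.8476.
The Pigouvian subsidy equals MEB at x*: 14.26 + 0.55×84.8476 = 60.9262.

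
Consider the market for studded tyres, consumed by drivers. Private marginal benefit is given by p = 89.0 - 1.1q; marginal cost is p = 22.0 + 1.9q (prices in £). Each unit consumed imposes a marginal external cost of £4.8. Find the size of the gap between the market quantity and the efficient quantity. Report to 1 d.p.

Market equilibrium (private): 22.0 + 1.9q = 89.0 - 1.1q → q_m = 22.3333.
Social marginal benefit = demand − MEC = 84.2 - 1.1q.
Set SMB = MC: 84.2 - 1.1q = 22.0 + 1.9q → q* = 20.7333.
Gap = |22.3333 − 20.7333| = 1.6000.

1.6 units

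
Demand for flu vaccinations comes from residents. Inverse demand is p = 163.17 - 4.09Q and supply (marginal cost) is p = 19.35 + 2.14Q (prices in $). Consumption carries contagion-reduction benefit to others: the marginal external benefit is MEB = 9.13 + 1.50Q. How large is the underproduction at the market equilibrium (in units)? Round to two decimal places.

9.25 units

Market equilibrium (private): 19.35 + 2.14Q = 163.17 - 4.09Q → Q_m = 23.0851.
Social marginal benefit = demand + MEB = 172.30 - 2.59Q.
Set SMB = MC: 172.30 - 2.59Q = 19.35 + 2.14Q → Q* = 32.3362.
Gap = |23.0851 − 32.3362| = 9.2511.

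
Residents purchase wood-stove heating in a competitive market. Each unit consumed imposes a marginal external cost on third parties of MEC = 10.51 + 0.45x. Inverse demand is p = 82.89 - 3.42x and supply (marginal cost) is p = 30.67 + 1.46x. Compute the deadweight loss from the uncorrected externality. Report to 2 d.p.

Market equilibrium (private): 30.67 + 1.46x = 82.89 - 3.42x → x_m = 10.7008.
Social marginal benefit = demand − MEC = 72.38 - 3.87x.
Set SMB = MC: 72.38 - 3.87x = 30.67 + 1.46x → x* = 7.8255.
The welfare-loss triangle has base |x_m − x*| and height MEC(x_m) (the vertical gap between SMB and MC is zero at x* and MEC at x_m).
DWL = ½ × 2.8753 × 15.3254 = 22.0326.

DWL = 22.03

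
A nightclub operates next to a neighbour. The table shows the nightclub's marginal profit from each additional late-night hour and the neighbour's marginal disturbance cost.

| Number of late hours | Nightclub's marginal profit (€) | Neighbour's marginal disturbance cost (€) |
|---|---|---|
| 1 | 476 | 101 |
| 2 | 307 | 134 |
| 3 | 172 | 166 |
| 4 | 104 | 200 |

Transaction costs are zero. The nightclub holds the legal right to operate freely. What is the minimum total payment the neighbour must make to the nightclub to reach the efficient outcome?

Left alone the nightclub would choose level 4 (marginal profit stays positive).
Efficient level: k* = 3 (marginal profit ≥ marginal disturbance cost through 3).
The neighbour must at least cover the nightclub's forgone profit from cutting 4→3: 104 = 104.

€104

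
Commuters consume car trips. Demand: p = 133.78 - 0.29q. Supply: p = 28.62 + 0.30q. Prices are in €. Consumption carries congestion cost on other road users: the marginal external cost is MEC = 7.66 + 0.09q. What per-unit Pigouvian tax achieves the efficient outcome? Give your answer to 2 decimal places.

Social marginal benefit = demand − MEC = 126.12 - 0.38q.
Set SMB = MC: 126.12 - 0.38q = 28.62 + 0.30q → q* = 143.3824.
The Pigouvian tax equals MEC at q*: 7.66 + 0.09×143.3824 = 20.5644.

tax = €20.56 per unit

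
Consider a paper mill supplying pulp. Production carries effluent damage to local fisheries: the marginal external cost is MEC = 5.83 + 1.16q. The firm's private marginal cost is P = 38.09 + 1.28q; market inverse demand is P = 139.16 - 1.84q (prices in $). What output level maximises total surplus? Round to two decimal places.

q* = 22.25

Social marginal cost = private MC + MEC = 43.92 + 2.44q.
Set SMC = demand: 43.92 + 2.44q = 139.16 - 1.84q → q* = 22.2523.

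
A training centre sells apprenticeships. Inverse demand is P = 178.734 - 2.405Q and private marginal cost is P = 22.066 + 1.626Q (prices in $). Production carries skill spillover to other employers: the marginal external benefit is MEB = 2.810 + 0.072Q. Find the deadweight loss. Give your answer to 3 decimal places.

DWL = $3.972

Market equilibrium (private): 22.066 + 1.626Q = 178.734 - 2.405Q → Q_m = 38.8658.
Social marginal cost = private MC − MEB = 19.256 + 1.554Q.
Set SMC = demand: 19.256 + 1.554Q = 178.734 - 2.405Q → Q* = 40.2824.
Between Q* and Q_m the wedge demand − SMC runs linearly from 0 to MEB(Q_m), so the loss is a triangle.
DWL = ½ × 1.4166 × 5.6083 = 3.9724.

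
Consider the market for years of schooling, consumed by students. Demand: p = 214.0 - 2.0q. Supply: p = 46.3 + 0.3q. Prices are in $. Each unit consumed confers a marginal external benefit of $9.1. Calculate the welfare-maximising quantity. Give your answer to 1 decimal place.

q* = 76.9

Social marginal benefit = demand + MEB = 223.1 - 2.0q.
Set SMB = MC: 223.1 - 2.0q = 46.3 + 0.3q → q* = 76.8696.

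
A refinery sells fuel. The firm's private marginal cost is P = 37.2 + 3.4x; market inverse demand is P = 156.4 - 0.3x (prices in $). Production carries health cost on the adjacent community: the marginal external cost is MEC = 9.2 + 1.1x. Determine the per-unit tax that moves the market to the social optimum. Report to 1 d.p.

Social marginal cost = private MC + MEC = 46.4 + 4.5x.
Set SMC = demand: 46.4 + 4.5x = 156.4 - 0.3x → x* = 22.9167.
The Pigouvian tax equals MEC at x*: 9.2 + 1.1×22.9167 = 34.4084.

tax = $34.4 per unit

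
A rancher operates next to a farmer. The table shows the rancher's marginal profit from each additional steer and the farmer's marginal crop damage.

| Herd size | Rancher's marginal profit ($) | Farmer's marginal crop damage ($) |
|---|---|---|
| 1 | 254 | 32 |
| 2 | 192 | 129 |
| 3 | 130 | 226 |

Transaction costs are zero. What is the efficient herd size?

2

Bargaining reaches the level where marginal profit last exceeds marginal crop damage.
That holds through level 2 (192 ≥ 129) but not at 3 (130 < 226).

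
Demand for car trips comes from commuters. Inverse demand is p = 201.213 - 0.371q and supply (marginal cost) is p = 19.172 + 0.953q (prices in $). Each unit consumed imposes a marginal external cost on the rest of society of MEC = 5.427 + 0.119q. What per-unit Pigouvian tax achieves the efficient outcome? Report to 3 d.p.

tax = $19.992 per unit

Social marginal benefit = demand − MEC = 195.786 - 0.490q.
Set SMB = MC: 195.786 - 0.490q = 19.172 + 0.953q → q* = 122.3936.
The Pigouvian tax equals MEC at q*: 5.427 + 0.119×122.3936 = 19.9918.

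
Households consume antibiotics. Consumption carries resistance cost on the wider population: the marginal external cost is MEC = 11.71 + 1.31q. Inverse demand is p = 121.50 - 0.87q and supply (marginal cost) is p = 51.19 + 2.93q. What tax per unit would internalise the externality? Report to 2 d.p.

tax = 26.73 per unit

Social marginal benefit = demand − MEC = 109.79 - 2.18q.
Set SMB = MC: 109.79 - 2.18q = 51.19 + 2.93q → q* = 11.4677.
The Pigouvian tax equals MEC at q*: 11.71 + 1.31×11.4677 = 26.7327.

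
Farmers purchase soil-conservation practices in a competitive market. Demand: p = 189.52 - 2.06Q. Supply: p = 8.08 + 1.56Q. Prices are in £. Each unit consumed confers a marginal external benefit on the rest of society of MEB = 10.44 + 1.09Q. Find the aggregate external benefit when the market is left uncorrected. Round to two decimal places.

Market equilibrium (private): 8.08 + 1.56Q = 189.52 - 2.06Q → Q_m = 50.1215.
Total external benefit = ∫₀^{Q_m} (10.44 + 1.09Q) dQ = 10.44×50.1215 + ½×1.09×50.1215² = 1892.3983.

£1892.40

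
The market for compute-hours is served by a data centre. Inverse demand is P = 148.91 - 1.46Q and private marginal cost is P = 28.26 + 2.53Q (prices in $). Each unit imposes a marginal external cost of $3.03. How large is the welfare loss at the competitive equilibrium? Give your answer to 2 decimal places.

Market equilibrium (private): 28.26 + 2.53Q = 148.91 - 1.46Q → Q_m = 30.2381.
Social marginal cost = private MC + MEC = 31.29 + 2.53Q.
Set SMC = demand: 31.29 + 2.53Q = 148.91 - 1.46Q → Q* = 29.4787.
The welfare-loss triangle has base |Q_m − Q*| and height MEC(Q_m) (the vertical gap between SMC and demand is zero at Q* and MEC at Q_m).
DWL = ½ × 0.7594 × 3.0300 = 1.1505.

DWL = $1.15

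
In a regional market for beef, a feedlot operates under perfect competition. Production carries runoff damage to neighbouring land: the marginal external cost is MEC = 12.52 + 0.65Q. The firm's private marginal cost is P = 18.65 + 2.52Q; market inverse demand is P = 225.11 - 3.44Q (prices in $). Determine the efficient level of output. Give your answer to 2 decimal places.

Q* = 29.34

Social marginal cost = private MC + MEC = 31.17 + 3.17Q.
Set SMC = demand: 31.17 + 3.17Q = 225.11 - 3.44Q → Q* = 29.3404.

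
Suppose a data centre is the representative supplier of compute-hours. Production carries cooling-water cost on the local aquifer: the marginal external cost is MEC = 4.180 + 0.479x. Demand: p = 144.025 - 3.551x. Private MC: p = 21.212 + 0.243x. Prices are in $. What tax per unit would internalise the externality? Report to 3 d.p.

Social marginal cost = private MC + MEC = 25.392 + 0.722x.
Set SMC = demand: 25.392 + 0.722x = 144.025 - 3.551x → x* = 27.7634.
The Pigouvian tax equals MEC at x*: 4.180 + 0.479×27.7634 = 17.4787.

tax = $17.479 per unit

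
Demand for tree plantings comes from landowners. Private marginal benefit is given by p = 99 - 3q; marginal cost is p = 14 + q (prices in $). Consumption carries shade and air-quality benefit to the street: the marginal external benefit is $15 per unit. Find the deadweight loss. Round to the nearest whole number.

Market equilibrium (private): 14 + q = 99 - 3q → q_m = 21.2500.
Social marginal benefit = demand + MEB = 114 - 3q.
Set SMB = MC: 114 - 3q = 14 + q → q* = 25.0000.
Between q* and q_m the wedge SMB − MC runs linearly from 0 to MEB(q_m), so the loss is a triangle.
DWL = ½ × 3.7500 × 15.0000 = 28.1250.

DWL = $28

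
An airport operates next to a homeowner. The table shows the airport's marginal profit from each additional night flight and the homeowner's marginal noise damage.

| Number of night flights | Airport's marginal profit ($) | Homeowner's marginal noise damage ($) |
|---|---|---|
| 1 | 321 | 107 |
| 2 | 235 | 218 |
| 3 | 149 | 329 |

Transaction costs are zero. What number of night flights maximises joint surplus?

2

Bargaining reaches the level where marginal profit last exceeds marginal noise damage.
That holds through level 2 (235 ≥ 218) but not at 3 (149 < 329).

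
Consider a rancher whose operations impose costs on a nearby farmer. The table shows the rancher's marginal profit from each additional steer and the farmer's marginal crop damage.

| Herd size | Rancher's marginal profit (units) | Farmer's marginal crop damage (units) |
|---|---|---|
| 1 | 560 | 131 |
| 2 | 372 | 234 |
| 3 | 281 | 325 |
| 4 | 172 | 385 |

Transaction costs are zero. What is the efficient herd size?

Bargaining reaches the level where marginal profit last exceeds marginal crop damage.
That holds through level 2 (372 ≥ 234) but not at 3 (281 < 325).

2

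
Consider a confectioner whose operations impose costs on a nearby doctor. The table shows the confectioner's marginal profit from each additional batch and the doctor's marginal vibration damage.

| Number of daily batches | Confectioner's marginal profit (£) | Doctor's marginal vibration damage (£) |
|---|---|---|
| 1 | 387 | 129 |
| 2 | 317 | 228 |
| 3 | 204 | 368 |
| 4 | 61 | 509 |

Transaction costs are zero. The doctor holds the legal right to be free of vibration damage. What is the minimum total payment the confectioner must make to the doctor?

Efficient level: marginal profit ≥ marginal vibration damage through level 2, so k* = 2.
With the doctor holding the right, the confectioner must at least compensate total damage at k*: 129 + 228 = 357.

£357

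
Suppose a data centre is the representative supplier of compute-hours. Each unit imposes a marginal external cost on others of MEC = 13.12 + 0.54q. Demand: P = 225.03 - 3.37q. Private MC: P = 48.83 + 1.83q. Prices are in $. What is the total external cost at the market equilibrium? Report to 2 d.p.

$754.57

Market equilibrium (private): 48.83 + 1.83q = 225.03 - 3.37q → q_m = 33.8846.
Total external cost = ∫₀^{q_m} (13.12 + 0.54q) dq = 13.12×33.8846 + ½×0.54×33.8846² = 754.5708.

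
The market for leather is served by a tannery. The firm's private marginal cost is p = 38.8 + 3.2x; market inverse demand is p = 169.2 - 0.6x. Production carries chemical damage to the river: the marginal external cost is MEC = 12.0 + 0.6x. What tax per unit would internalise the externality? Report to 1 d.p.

tax = 28.1 per unit

Social marginal cost = private MC + MEC = 50.8 + 3.8x.
Set SMC = demand: 50.8 + 3.8x = 169.2 - 0.6x → x* = 26.9091.
The Pigouvian tax equals MEC at x*: 12.0 + 0.6×26.9091 = 28.1455.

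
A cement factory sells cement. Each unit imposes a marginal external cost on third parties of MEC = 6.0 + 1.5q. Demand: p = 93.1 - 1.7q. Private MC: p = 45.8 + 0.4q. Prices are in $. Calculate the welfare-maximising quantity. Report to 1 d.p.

Social marginal cost = private MC + MEC = 51.8 + 1.9q.
Set SMC = demand: 51.8 + 1.9q = 93.1 - 1.7q → q* = 11.4722.

q* = 11.5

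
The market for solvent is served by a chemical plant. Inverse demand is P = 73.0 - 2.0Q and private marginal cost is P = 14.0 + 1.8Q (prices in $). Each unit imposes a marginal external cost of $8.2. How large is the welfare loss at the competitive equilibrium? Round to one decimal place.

DWL = $8.8

Market equilibrium (private): 14.0 + 1.8Q = 73.0 - 2.0Q → Q_m = 15.5263.
Social marginal cost = private MC + MEC = 22.2 + 1.8Q.
Set SMC = demand: 22.2 + 1.8Q = 73.0 - 2.0Q → Q* = 13.3684.
The loss is the area between SMC and demand from Q* to Q_m; with linear curves that's a triangle of height MEC(Q_m).
DWL = ½ × 2.1579 × 8.2000 = 8.8474.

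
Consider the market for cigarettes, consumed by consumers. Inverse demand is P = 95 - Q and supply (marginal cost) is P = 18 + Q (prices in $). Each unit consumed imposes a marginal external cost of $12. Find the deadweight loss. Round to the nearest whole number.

DWL = $36

Market equilibrium (private): 18 + Q = 95 - Q → Q_m = 38.5000.
Social marginal benefit = demand − MEC = 83 - Q.
Set SMB = MC: 83 - Q = 18 + Q → Q* = 32.5000.
The welfare-loss triangle has base |Q_m − Q*| and height MEC(Q_m) (the vertical gap between SMB and MC is zero at Q* and MEC at Q_m).
DWL = ½ × 6.0000 × 12.0000 = 36.0000.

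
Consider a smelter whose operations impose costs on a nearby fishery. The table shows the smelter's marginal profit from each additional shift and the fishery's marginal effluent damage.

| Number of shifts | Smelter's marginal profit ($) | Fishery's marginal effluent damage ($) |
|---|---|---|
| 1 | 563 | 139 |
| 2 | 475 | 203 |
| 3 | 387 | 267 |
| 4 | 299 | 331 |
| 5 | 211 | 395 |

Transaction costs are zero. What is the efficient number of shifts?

Bargaining reaches the level where marginal profit last exceeds marginal effluent damage.
That holds through level 3 (387 ≥ 267) but not at 4 (299 < 331).

3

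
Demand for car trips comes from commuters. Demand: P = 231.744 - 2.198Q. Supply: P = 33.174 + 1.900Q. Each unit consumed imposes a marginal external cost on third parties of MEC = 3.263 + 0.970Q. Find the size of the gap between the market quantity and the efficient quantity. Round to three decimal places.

9.918 units

Market equilibrium (private): 33.174 + 1.900Q = 231.744 - 2.198Q → Q_m = 48.4553.
Social marginal benefit = demand − MEC = 228.481 - 3.168Q.
Set SMB = MC: 228.481 - 3.168Q = 33.174 + 1.900Q → Q* = 38.5373.
Gap = |48.4553 − 38.5373| = 9.9180.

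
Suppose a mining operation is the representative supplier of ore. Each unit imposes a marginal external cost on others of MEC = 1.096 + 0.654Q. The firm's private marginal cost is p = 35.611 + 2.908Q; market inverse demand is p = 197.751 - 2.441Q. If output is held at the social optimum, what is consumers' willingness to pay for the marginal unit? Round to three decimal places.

Social marginal cost = private MC + MEC = 36.707 + 3.562Q.
Set SMC = demand: 36.707 + 3.562Q = 197.751 - 2.441Q → Q* = 26.8273.
Consumer price on the demand curve at Q*: 197.751 − 2.441×26.8273 = 132.2656.

P = 132.266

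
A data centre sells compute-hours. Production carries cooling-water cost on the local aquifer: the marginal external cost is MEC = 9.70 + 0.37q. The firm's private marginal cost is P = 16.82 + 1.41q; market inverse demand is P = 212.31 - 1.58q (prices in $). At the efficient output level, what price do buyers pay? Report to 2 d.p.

P = $124.94

Social marginal cost = private MC + MEC = 26.52 + 1.78q.
Set SMC = demand: 26.52 + 1.78q = 212.31 - 1.58q → q* = 55.2946.
Consumer price on the demand curve at q*: 212.31 − 1.58×55.2946 = 124.9445.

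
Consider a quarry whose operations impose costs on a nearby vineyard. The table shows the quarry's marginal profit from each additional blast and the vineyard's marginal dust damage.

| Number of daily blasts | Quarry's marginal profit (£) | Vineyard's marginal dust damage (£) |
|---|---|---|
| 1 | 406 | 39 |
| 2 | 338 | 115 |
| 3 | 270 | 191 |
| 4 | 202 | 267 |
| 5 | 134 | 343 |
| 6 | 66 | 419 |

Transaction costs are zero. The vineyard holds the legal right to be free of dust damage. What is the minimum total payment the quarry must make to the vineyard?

Efficient level: marginal profit ≥ marginal dust damage through level 3, so k* = 3.
With the vineyard holding the right, the quarry must at least compensate total damage at k*: 39 + 115 + 191 = 345.

£345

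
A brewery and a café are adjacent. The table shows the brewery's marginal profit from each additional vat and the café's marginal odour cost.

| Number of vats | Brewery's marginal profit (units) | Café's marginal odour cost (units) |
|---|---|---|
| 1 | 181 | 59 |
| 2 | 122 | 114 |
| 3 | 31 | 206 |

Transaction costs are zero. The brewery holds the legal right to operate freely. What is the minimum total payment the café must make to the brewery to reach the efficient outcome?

31

Left alone the brewery would choose level 3 (marginal profit stays positive).
Efficient level: k* = 2 (marginal profit ≥ marginal odour cost through 2).
The café must at least cover the brewery's forgone profit from cutting 3→2: 31 = 31.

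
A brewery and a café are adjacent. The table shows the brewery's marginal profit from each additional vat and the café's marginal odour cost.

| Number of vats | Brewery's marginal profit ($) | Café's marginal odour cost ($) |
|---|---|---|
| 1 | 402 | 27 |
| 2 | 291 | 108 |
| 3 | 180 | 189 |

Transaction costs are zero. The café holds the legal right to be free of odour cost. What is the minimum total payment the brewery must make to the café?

Efficient level: marginal profit ≥ marginal odour cost through level 2, so k* = 2.
With the café holding the right, the brewery must at least compensate total damage at k*: 27 + 108 = 135.

$135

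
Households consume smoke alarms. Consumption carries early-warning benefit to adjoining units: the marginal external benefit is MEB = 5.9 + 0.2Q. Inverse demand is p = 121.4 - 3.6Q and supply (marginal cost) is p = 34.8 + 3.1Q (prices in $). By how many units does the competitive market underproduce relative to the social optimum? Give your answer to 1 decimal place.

Market equilibrium (private): 34.8 + 3.1Q = 121.4 - 3.6Q → Q_m = 12.9254.
Social marginal benefit = demand + MEB = 127.3 - 3.4Q.
Set SMB = MC: 127.3 - 3.4Q = 34.8 + 3.1Q → Q* = 14.2308.
Gap = |12.9254 − 14.2308| = 1.3054.

1.3 units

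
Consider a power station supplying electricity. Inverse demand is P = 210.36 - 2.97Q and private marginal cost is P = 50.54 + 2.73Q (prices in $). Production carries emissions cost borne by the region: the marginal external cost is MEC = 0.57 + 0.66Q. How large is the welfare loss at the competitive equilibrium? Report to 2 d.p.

DWL = $28.61

Market equilibrium (private): 50.54 + 2.73Q = 210.36 - 2.97Q → Q_m = 28.0386.
Social marginal cost = private MC + MEC = 51.11 + 3.39Q.
Set SMC = demand: 51.11 + 3.39Q = 210.36 - 2.97Q → Q* = 25.0393.
Height of the DWL triangle at Q_m is SMC(Q_m) − demand(Q_m) = MEC(Q_m) = 19.0755.
DWL = ½ × 2.9993 × 19.0755 = 28.6066.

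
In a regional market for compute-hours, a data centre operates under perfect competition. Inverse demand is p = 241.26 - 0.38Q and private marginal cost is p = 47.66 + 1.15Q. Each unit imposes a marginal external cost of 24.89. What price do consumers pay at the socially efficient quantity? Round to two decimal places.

P = 199.36

Social marginal cost = private MC + MEC = 72.55 + 1.15Q.
Set SMC = demand: 72.55 + 1.15Q = 241.26 - 0.38Q → Q* = 110.2680.
Consumer price on the demand curve at Q*: 241.26 − 0.38×110.2680 = 199.3582.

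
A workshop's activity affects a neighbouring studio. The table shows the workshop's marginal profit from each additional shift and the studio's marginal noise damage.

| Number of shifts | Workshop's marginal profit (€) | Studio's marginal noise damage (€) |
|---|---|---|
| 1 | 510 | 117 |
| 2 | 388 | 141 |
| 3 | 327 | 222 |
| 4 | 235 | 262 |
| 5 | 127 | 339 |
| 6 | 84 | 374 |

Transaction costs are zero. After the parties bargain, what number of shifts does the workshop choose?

3

Bargaining reaches the level where marginal profit last exceeds marginal noise damage.
That holds through level 3 (327 ≥ 222) but not at 4 (235 < 262).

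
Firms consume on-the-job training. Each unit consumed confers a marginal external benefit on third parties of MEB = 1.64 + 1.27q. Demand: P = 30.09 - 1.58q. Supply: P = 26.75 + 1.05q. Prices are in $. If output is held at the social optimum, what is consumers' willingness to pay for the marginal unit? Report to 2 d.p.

P = $24.30

Social marginal benefit = demand + MEB = 31.73 - 0.31q.
Set SMB = MC: 31.73 - 0.31q = 26.75 + 1.05q → q* = 3.6618.
Consumer price on the demand curve at q*: 30.09 − 1.58×3.6618 = 24.3044.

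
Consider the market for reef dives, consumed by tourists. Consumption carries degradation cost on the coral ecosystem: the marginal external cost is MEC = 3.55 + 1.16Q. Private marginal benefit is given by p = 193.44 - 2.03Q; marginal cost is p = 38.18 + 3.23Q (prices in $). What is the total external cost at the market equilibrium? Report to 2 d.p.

$610.12

Market equilibrium (private): 38.18 + 3.23Q = 193.44 - 2.03Q → Q_m = 29.5171.
Total external cost = ∫₀^{Q_m} (3.55 + 1.16Q) dQ = 3.55×29.5171 + ½×1.16×29.5171² = 610.1160.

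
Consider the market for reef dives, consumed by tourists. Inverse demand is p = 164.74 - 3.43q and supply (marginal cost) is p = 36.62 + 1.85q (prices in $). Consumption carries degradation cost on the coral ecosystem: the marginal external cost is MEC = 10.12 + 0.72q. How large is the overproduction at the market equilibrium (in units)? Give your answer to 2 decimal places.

Market equilibrium (private): 36.62 + 1.85q = 164.74 - 3.43q → q_m = 24.2652.
Social marginal benefit = demand − MEC = 154.62 - 4.15q.
Set SMB = MC: 154.62 - 4.15q = 36.62 + 1.85q → q* = 19.6667.
Gap = |24.2652 − 19.6667| = 4.5985.

4.60 units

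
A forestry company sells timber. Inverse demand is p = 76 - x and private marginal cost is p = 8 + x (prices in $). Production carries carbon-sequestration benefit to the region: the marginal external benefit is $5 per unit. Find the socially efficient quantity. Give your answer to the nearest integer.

Social marginal cost = private MC − MEB = 3 + x.
Set SMC = demand: 3 + x = 76 - x → x* = 36.5000.

x* = 37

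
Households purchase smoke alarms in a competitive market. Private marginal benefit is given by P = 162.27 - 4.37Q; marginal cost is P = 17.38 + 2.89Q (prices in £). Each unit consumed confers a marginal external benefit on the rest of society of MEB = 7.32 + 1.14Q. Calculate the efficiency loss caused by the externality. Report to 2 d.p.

Market equilibrium (private): 17.38 + 2.89Q = 162.27 - 4.37Q → Q_m = 19.9573.
Social marginal benefit = demand + MEB = 169.59 - 3.23Q.
Set SMB = MC: 169.59 - 3.23Q = 17.38 + 2.89Q → Q* = 24.8709.
Between Q* and Q_m the wedge SMB − MC runs linearly from 0 to MEB(Q_m), so the loss is a triangle.
DWL = ½ × 4.9136 × 30.0713 = 73.8792.

DWL = £73.88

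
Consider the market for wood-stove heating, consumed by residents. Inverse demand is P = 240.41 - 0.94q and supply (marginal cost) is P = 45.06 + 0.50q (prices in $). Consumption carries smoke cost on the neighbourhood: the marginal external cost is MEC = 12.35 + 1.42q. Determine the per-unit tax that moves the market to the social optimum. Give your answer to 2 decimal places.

Social marginal benefit = demand − MEC = 228.06 - 2.36q.
Set SMB = MC: 228.06 - 2.36q = 45.06 + 0.50q → q* = 63.9860.
The Pigouvian tax equals MEC at q*: 12.35 + 1.42×63.9860 = 103.2101.

tax = $103.21 per unit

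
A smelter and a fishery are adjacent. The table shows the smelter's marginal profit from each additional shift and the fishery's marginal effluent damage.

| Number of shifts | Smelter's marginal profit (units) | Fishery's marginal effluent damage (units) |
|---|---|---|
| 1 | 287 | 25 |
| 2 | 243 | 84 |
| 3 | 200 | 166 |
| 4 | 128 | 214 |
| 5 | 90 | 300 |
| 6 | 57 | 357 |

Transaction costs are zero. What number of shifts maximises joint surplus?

3

Bargaining reaches the level where marginal profit last exceeds marginal effluent damage.
That holds through level 3 (200 ≥ 166) but not at 4 (128 < 214).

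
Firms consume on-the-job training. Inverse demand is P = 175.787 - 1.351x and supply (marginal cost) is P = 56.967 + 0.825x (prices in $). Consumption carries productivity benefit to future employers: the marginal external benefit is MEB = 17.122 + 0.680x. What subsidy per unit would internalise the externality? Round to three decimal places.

subsidy = $78.914 per unit

Social marginal benefit = demand + MEB = 192.909 - 0.671x.
Set SMB = MC: 192.909 - 0.671x = 56.967 + 0.825x → x* = 90.8703.
The Pigouvian subsidy equals MEB at x*: 17.122 + 0.680×90.8703 = 78.9138.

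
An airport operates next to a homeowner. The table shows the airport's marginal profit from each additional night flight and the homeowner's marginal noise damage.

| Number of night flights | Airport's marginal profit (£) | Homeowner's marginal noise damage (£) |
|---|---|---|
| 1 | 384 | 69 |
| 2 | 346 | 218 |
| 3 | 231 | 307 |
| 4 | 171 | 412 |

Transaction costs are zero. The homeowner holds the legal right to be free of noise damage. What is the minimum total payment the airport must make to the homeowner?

£287

Efficient level: marginal profit ≥ marginal noise damage through level 2, so k* = 2.
With the homeowner holding the right, the airport must at least compensate total damage at k*: 69 + 218 = 287.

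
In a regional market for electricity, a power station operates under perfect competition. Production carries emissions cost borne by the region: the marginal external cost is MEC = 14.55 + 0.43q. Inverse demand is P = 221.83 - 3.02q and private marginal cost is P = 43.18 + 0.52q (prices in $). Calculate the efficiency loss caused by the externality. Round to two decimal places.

Market equilibrium (private): 43.18 + 0.52q = 221.83 - 3.02q → q_m = 50.4661.
Social marginal cost = private MC + MEC = 57.73 + 0.95q.
Set SMC = demand: 57.73 + 0.95q = 221.83 - 3.02q → q* = 41.3350.
The loss is the area between SMC and demand from q* to q_m; with linear curves that's a triangle of height MEC(q_m).
DWL = ½ × 9.1311 × 36.2504 = 165.5030.

DWL = $165.50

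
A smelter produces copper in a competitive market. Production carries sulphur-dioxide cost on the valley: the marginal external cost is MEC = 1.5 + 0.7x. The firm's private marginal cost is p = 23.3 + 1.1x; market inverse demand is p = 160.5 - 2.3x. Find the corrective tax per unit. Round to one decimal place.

tax = 24.7 per unit

Social marginal cost = private MC + MEC = 24.8 + 1.8x.
Set SMC = demand: 24.8 + 1.8x = 160.5 - 2.3x → x* = 33.0976.
The Pigouvian tax equals MEC at x*: 1.5 + 0.7×33.0976 = 24.6683.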